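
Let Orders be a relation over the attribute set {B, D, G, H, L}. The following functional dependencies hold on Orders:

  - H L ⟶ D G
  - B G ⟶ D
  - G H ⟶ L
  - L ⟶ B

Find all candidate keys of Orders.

{G, H}⁺: GH→L adds L; L→B adds B; HL→DG adds D → {B, D, G, H, L}. Minimal: {H}⁺ = {H}; {G}⁺ = {G} — none reach the full schema.
{H, L}⁺: HL→DG adds D, G; L→B adds B → {B, D, G, H, L}. Minimal: {L}⁺ = {B, L}; {H}⁺ = {H} — none reach the full schema.

{G, H}; {H, L}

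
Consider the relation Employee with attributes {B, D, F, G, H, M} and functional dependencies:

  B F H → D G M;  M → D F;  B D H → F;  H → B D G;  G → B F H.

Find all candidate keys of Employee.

G; H

{G}⁺: G→BFH adds B, F, H; BFH→DGM adds D, M → {B, D, F, G, H, M}.
{H}⁺: H→BDG adds B, D, G; G→BFH adds F; BFH→DGM adds M → {B, D, F, G, H, M}.
Any other superkey contains one of these as a subset, so there are no further candidate keys.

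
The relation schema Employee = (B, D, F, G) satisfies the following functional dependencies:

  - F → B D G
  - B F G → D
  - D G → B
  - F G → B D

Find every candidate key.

F

Attribute F never appears on the right-hand side of any dependency, so F must belong to every candidate key.
{F}⁺ = {B, D, F, G}, which is all of the schema, so {F} is the only candidate key.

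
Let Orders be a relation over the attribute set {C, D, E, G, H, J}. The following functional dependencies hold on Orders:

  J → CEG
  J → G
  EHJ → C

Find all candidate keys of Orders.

{D, H, J}

Attributes D, H, J never appear on any right-hand side, so every candidate key must contain {D, H, J}.
{D, H, J}⁺ = {C, D, E, G, H, J}, which is all of the schema, so {D, H, J} is the only candidate key.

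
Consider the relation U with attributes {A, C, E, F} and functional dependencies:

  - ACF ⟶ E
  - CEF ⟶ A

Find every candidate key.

{A, C, F}, {C, E, F}

Attributes C, F never appear on any right-hand side, so every candidate key must contain {C, F}.
{C, F}⁺ = {C, F}, which is not all of the schema, so we must add further attributes.
{A, C, F}⁺: ACF→E adds E → {A, C, E, F}.
{C, E, F}⁺: CEF→A adds A → {A, C, E, F}.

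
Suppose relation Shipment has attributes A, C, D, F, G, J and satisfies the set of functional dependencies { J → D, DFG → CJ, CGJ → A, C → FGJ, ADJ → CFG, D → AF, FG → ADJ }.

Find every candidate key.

{C}⁺: C→FGJ adds F, G, J; FG→ADJ adds A, D → {A, C, D, F, G, J}.
{J}⁺: J→D adds D; D→AF adds A, F; ADJ→CFG adds C, G → {A, C, D, F, G, J}.
{D, G}⁺: D→AF adds A, F; FG→ADJ adds J; DFG→CJ adds C → {A, C, D, F, G, J}.
{F, G}⁺: FG→ADJ adds A, D, J; DFG→CJ adds C → {A, C, D, F, G, J}.
Any other superkey contains one of these as a subset, so there are no further candidate keys.

(C), (J), (D, G), (F, G)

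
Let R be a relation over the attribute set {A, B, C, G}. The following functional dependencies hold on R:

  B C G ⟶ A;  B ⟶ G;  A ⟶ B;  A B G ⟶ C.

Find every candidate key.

(A), (B, C)

{A}⁺: A→B adds B; B→G adds G; ABG→C adds C → {A, B, C, G}.
{B, C}⁺: B→G adds G; BCG→A adds A → {A, B, C, G}. Minimal: {C}⁺ = {C}; {B}⁺ = {B, G} — none reach the full schema.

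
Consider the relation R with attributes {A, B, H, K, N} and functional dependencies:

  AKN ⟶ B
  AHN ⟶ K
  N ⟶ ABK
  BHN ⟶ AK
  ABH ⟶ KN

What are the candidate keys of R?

{H, N}; {A, B, H}

Attribute H never appears on the right-hand side of any dependency, so H must belong to every candidate key.
{H}⁺ = {H}, which is not all of the schema, so we must add further attributes.
{H, N}⁺: N→ABK adds A, B, K → {A, B, H, K, N}. Minimal: {N}⁺ = {A, B, K, N}; {H}⁺ = {H} — none reach the full schema.
{A, B, H}⁺: ABH→KN adds K, N → {A, B, H, K, N}. Minimal: {B, H}⁺ = {B, H}; {A, H}⁺ = {A, H}; {A, B}⁺ = {A, B} — none reach the full schema.
Any other superkey contains one of these as a subset, so there are no further candidate keys.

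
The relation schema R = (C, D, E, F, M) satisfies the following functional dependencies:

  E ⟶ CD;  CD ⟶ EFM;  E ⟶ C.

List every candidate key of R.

E, CD

{E}⁺: E→CD adds C, D; CD→EFM adds F, M → {C, D, E, F, M}.
{C, D}⁺: CD→EFM adds E, F, M → {C, D, E, F, M}.
Any other superkey contains one of these as a subset, so there are no further candidate keys.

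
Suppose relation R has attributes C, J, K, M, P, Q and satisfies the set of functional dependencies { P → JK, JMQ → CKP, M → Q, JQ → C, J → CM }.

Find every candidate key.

{J}⁺: J→CM adds C, M; M→Q adds Q; JMQ→CKP adds K, P → {C, J, K, M, P, Q}.
{P}⁺: P→JK adds J, K; J→CM adds C, M; M→Q adds Q → {C, J, K, M, P, Q}.
Any other superkey contains one of these as a subset, so there are no further candidate keys.

{J}, {P}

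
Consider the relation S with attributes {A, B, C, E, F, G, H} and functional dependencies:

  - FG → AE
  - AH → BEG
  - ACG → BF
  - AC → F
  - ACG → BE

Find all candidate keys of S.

ACH; CFGH

Attributes C, H never appear on any right-hand side, so every candidate key must contain {C, H}.
{C, H}⁺ = {C, H}, which is not all of the schema, so we must add further attributes.
{A, C, H}⁺: AH→BEG adds B, E, G; ACG→BF adds F → {A, B, C, E, F, G, H}. Minimal: {C, H}⁺ = {C, H}; {A, H}⁺ = {A, B, E, G, H}; {A, C}⁺ = {A, C, F} — none reach the full schema.
{C, F, G, H}⁺: FG→AE adds A, E; AH→BEG adds B → {A, B, C, E, F, G, H}. Minimal: {F, G, H}⁺ = {A, B, E, F, G, H}; {C, G, H}⁺ = {C, G, H}; {C, F, H}⁺ = {C, F, H}; … — none reach the full schema.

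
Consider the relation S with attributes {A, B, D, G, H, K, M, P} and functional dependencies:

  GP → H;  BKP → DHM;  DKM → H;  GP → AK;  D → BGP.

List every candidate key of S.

D; BGP; BKP

{D}⁺: D→BGP adds B, G, P; GP→H adds H; GP→AK adds A, K; BKP→DHM adds M → {A, B, D, G, H, K, M, P}.
{B, G, P}⁺: GP→H adds H; GP→AK adds A, K; BKP→DHM adds D, M → {A, B, D, G, H, K, M, P}. Minimal: {G, P}⁺ = {A, G, H, K, P}; {B, P}⁺ = {B, P}; {B, G}⁺ = {B, G} — none reach the full schema.
{B, K, P}⁺: BKP→DHM adds D, H, M; D→BGP adds G; GP→AK adds A → {A, B, D, G, H, K, M, P}. Minimal: {K, P}⁺ = {K, P}; {B, P}⁺ = {B, P}; {B, K}⁺ = {B, K} — none reach the full schema.
Any other superkey contains one of these as a subset, so there are no further candidate keys.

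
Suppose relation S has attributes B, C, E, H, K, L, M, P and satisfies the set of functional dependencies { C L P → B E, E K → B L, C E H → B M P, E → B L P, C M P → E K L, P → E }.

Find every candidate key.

{C, E, H}, {C, H, P}

Attributes C, H never appear on any right-hand side, so every candidate key must contain {C, H}.
{C, H}⁺ = {C, H}, which is not all of the schema, so we must add further attributes.
{C, E, H}⁺: CEH→BMP adds B, M, P; E→BLP adds L; CMP→EKL adds K → {B, C, E, H, K, L, M, P}. Minimal: {E, H}⁺ = {B, E, H, L, P}; {C, H}⁺ = {C, H}; {C, E}⁺ = {B, C, E, L, P} — none reach the full schema.
{C, H, P}⁺: P→E adds E; CEH→BMP adds B, M; E→BLP adds L; CMP→EKL adds K → {B, C, E, H, K, L, M, P}. Minimal: {H, P}⁺ = {B, E, H, L, P}; {C, P}⁺ = {B, C, E, L, P}; {C, H}⁺ = {C, H} — none reach the full schema.
Any other superkey contains one of these as a subset, so there are no further candidate keys.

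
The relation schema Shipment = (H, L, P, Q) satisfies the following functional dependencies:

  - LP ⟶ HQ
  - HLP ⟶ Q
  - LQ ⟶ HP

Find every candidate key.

Attribute L never appears on the right-hand side of any dependency, so L must belong to every candidate key.
{L}⁺ = {L}, which is not all of the schema, so we must add further attributes.
{L, P}⁺: LP→HQ adds H, Q → {H, L, P, Q}. Minimal: {P}⁺ = {P}; {L}⁺ = {L} — none reach the full schema.
{L, Q}⁺: LQ→HP adds H, P → {H, L, P, Q}. Minimal: {Q}⁺ = {Q}; {L}⁺ = {L} — none reach the full schema.

(L, P), (L, Q)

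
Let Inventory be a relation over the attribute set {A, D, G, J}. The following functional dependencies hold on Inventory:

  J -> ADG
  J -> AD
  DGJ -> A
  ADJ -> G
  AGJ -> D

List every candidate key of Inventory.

Attribute J never appears on the right-hand side of any dependency, so J must belong to every candidate key.
{J}⁺ = {A, D, G, J}, which is all of the schema, so {J} is the only candidate key.

(J)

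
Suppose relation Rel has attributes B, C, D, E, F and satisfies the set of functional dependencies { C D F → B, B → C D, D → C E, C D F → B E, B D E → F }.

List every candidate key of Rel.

{B}⁺: B→CD adds C, D; D→CE adds E; BDE→F adds F → {B, C, D, E, F}.
{D, F}⁺: D→CE adds C, E; CDF→BE adds B → {B, C, D, E, F}. Minimal: {F}⁺ = {F}; {D}⁺ = {C, D, E} — none reach the full schema.
Any other superkey contains one of these as a subset, so there are no further candidate keys.

(B), (D, F)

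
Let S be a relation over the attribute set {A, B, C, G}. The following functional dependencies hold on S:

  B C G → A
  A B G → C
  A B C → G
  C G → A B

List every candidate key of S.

{C, G}⁺: CG→AB adds A, B → {A, B, C, G}. Minimal: {G}⁺ = {G}; {C}⁺ = {C} — none reach the full schema.
{A, B, C}⁺: ABC→G adds G → {A, B, C, G}. Minimal: {B, C}⁺ = {B, C}; {A, C}⁺ = {A, C}; {A, B}⁺ = {A, B} — none reach the full schema.
{A, B, G}⁺: ABG→C adds C → {A, B, C, G}. Minimal: {B, G}⁺ = {B, G}; {A, G}⁺ = {A, G}; {A, B}⁺ = {A, B} — none reach the full schema.

CG, ABC, ABG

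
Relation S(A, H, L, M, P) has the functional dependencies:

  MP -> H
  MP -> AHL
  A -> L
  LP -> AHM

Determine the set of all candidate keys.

{A, P}; {L, P}; {M, P}

Attribute P never appears on the right-hand side of any dependency, so P must belong to every candidate key.
{P}⁺ = {P}, which is not all of the schema, so we must add further attributes.
{A, P}⁺: A→L adds L; LP→AHM adds H, M → {A, H, L, M, P}.
{L, P}⁺: LP→AHM adds A, H, M → {A, H, L, M, P}.
{M, P}⁺: MP→H adds H; MP→AHL adds A, L → {A, H, L, M, P}.
Any other superkey contains one of these as a subset, so there are no further candidate keys.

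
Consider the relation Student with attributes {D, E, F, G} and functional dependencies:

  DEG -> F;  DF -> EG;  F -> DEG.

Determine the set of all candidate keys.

F; DEG

{F}⁺: F→DEG adds D, E, G → {D, E, F, G}.
{D, E, G}⁺: DEG→F adds F → {D, E, F, G}.
Any other superkey contains one of these as a subset, so there are no further candidate keys.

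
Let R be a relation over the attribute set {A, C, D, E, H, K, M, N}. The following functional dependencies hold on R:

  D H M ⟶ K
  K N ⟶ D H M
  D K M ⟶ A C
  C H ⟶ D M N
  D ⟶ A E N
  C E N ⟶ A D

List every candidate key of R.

{C, H}⁺: CH→DMN adds D, M, N; D→AEN adds A, E; DHM→K adds K → {A, C, D, E, H, K, M, N}. Minimal: {H}⁺ = {H}; {C}⁺ = {C} — none reach the full schema.
{D, K}⁺: D→AEN adds A, E, N; KN→DHM adds H, M; DKM→AC adds C → {A, C, D, E, H, K, M, N}. Minimal: {K}⁺ = {K}; {D}⁺ = {A, D, E, N} — none reach the full schema.
{K, N}⁺: KN→DHM adds D, H, M; DKM→AC adds A, C; D→AEN adds E → {A, C, D, E, H, K, M, N}. Minimal: {N}⁺ = {N}; {K}⁺ = {K} — none reach the full schema.
{D, H, M}⁺: DHM→K adds K; DKM→AC adds A, C; CH→DMN adds N; D→AEN adds E → {A, C, D, E, H, K, M, N}. Minimal: {H, M}⁺ = {H, M}; {D, M}⁺ = {A, D, E, M, N}; {D, H}⁺ = {A, D, E, H, N} — none reach the full schema.

{C, H}, {D, K}, {K, N}, {D, H, M}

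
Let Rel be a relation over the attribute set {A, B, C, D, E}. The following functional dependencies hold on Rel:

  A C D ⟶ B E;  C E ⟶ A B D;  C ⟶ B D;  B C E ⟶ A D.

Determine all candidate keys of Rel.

{A, C}, {C, E}

Attribute C never appears on the right-hand side of any dependency, so C must belong to every candidate key.
{C}⁺ = {B, C, D}, which is not all of the schema, so we must add further attributes.
{A, C}⁺: C→BD adds B, D; ACD→BE adds E → {A, B, C, D, E}.
{C, E}⁺: CE→ABD adds A, B, D → {A, B, C, D, E}.
Any other superkey contains one of these as a subset, so there are no further candidate keys.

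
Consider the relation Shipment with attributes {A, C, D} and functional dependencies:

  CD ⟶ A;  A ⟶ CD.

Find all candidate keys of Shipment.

(A); (C, D)

{A}⁺: A→CD adds C, D → {A, C, D}.
{C, D}⁺: CD→A adds A → {A, C, D}. Minimal: {D}⁺ = {D}; {C}⁺ = {C} — none reach the full schema.
Any other superkey contains one of these as a subset, so there are no further candidate keys.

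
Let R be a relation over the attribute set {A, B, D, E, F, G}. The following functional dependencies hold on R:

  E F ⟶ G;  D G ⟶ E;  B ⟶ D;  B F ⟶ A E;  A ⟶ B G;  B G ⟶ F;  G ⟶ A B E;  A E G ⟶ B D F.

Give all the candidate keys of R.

{A}⁺: A→BG adds B, G; BG→F adds F; G→ABE adds E; AEG→BDF adds D → {A, B, D, E, F, G}.
{G}⁺: G→ABE adds A, B, E; AEG→BDF adds D, F → {A, B, D, E, F, G}.
{B, F}⁺: B→D adds D; BF→AE adds A, E; A→BG adds G → {A, B, D, E, F, G}. Minimal: {F}⁺ = {F}; {B}⁺ = {B, D} — none reach the full schema.
{E, F}⁺: EF→G adds G; G→ABE adds A, B; AEG→BDF adds D → {A, B, D, E, F, G}. Minimal: {F}⁺ = {F}; {E}⁺ = {E} — none reach the full schema.

{A}, {G}, {B, F}, {E, F}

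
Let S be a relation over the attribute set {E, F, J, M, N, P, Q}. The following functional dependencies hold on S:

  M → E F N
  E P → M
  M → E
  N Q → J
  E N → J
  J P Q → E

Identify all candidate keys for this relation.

EPQ, JPQ, MPQ, NPQ

{E, P, Q}⁺: EP→M adds M; M→EFN adds F, N; NQ→J adds J → {E, F, J, M, N, P, Q}. Minimal: {P, Q}⁺ = {P, Q}; {E, Q}⁺ = {E, Q}; {E, P}⁺ = {E, F, J, M, N, P} — none reach the full schema.
{J, P, Q}⁺: JPQ→E adds E; EP→M adds M; M→EFN adds F, N → {E, F, J, M, N, P, Q}. Minimal: {P, Q}⁺ = {P, Q}; {J, Q}⁺ = {J, Q}; {J, P}⁺ = {J, P} — none reach the full schema.
{M, P, Q}⁺: M→EFN adds E, F, N; NQ→J adds J → {E, F, J, M, N, P, Q}. Minimal: {P, Q}⁺ = {P, Q}; {M, Q}⁺ = {E, F, J, M, N, Q}; {M, P}⁺ = {E, F, J, M, N, P} — none reach the full schema.
{N, P, Q}⁺: NQ→J adds J; JPQ→E adds E; EP→M adds M; M→EFN adds F → {E, F, J, M, N, P, Q}. Minimal: {P, Q}⁺ = {P, Q}; {N, Q}⁺ = {J, N, Q}; {N, P}⁺ = {N, P} — none reach the full schema.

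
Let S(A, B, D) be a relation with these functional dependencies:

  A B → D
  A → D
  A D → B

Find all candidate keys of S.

Attribute A never appears on the right-hand side of any dependency, so A must belong to every candidate key.
{A}⁺ = {A, B, D}, which is all of the schema, so {A} is the only candidate key.

(A)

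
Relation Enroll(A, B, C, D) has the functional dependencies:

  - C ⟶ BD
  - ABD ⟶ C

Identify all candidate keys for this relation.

AC, ABD

Attribute A never appears on the right-hand side of any dependency, so A must belong to every candidate key.
{A}⁺ = {A}, which is not all of the schema, so we must add further attributes.
{A, C}⁺: C→BD adds B, D → {A, B, C, D}.
{A, B, D}⁺: ABD→C adds C → {A, B, C, D}.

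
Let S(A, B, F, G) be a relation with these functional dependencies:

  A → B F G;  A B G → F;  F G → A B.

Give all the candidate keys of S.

{A}⁺: A→BFG adds B, F, G → {A, B, F, G}.
{F, G}⁺: FG→AB adds A, B → {A, B, F, G}. Minimal: {G}⁺ = {G}; {F}⁺ = {F} — none reach the full schema.
Any other superkey contains one of these as a subset, so there are no further candidate keys.

{A}, {F, G}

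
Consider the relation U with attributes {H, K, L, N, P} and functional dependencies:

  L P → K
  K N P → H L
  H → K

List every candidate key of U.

(H, N, P), (K, N, P), (L, N, P)

Attributes N, P never appear on any right-hand side, so every candidate key must contain {N, P}.
{N, P}⁺ = {N, P}, which is not all of the schema, so we must add further attributes.
{H, N, P}⁺: H→K adds K; KNP→HL adds L → {H, K, L, N, P}. Minimal: {N, P}⁺ = {N, P}; {H, P}⁺ = {H, K, P}; {H, N}⁺ = {H, K, N} — none reach the full schema.
{K, N, P}⁺: KNP→HL adds H, L → {H, K, L, N, P}. Minimal: {N, P}⁺ = {N, P}; {K, P}⁺ = {K, P}; {K, N}⁺ = {K, N} — none reach the full schema.
{L, N, P}⁺: LP→K adds K; KNP→HL adds H → {H, K, L, N, P}. Minimal: {N, P}⁺ = {N, P}; {L, P}⁺ = {K, L, P}; {L, N}⁺ = {L, N} — none reach the full schema.
Any other superkey contains one of these as a subset, so there are no further candidate keys.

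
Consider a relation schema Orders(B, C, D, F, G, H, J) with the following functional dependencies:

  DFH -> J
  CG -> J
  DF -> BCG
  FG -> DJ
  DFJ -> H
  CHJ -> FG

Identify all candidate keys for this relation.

{D, F}, {F, G}, {C, G, H}, {C, H, J}

{D, F}⁺: DF→BCG adds B, C, G; FG→DJ adds J; DFJ→H adds H → {B, C, D, F, G, H, J}. Minimal: {F}⁺ = {F}; {D}⁺ = {D} — none reach the full schema.
{F, G}⁺: FG→DJ adds D, J; DFJ→H adds H; DF→BCG adds B, C → {B, C, D, F, G, H, J}. Minimal: {G}⁺ = {G}; {F}⁺ = {F} — none reach the full schema.
{C, G, H}⁺: CG→J adds J; CHJ→FG adds F; FG→DJ adds D; DF→BCG adds B → {B, C, D, F, G, H, J}. Minimal: {G, H}⁺ = {G, H}; {C, H}⁺ = {C, H}; {C, G}⁺ = {C, G, J} — none reach the full schema.
{C, H, J}⁺: CHJ→FG adds F, G; FG→DJ adds D; DF→BCG adds B → {B, C, D, F, G, H, J}. Minimal: {H, J}⁺ = {H, J}; {C, J}⁺ = {C, J}; {C, H}⁺ = {C, H} — none reach the full schema.
Any other superkey contains one of these as a subset, so there are no further candidate keys.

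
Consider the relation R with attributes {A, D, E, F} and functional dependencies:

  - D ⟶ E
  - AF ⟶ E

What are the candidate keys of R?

Attributes A, D, F never appear on any right-hand side, so every candidate key must contain {A, D, F}.
{A, D, F}⁺ = {A, D, E, F}, which is all of the schema, so {A, D, F} is the only candidate key.

ADF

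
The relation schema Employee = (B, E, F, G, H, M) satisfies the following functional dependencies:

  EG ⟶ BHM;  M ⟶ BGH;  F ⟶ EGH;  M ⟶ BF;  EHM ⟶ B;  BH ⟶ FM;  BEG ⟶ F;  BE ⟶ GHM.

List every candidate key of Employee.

{F}⁺: F→EGH adds E, G, H; EG→BHM adds B, M → {B, E, F, G, H, M}.
{M}⁺: M→BGH adds B, G, H; M→BF adds F; F→EGH adds E → {B, E, F, G, H, M}.
{B, E}⁺: BE→GHM adds G, H, M; M→BF adds F → {B, E, F, G, H, M}. Minimal: {E}⁺ = {E}; {B}⁺ = {B} — none reach the full schema.
{B, H}⁺: BH→FM adds F, M; M→BGH adds G; F→EGH adds E → {B, E, F, G, H, M}. Minimal: {H}⁺ = {H}; {B}⁺ = {B} — none reach the full schema.
{E, G}⁺: EG→BHM adds B, H, M; M→BF adds F → {B, E, F, G, H, M}. Minimal: {G}⁺ = {G}; {E}⁺ = {E} — none reach the full schema.
Any other superkey contains one of these as a subset, so there are no further candidate keys.

{F}; {M}; {B, E}; {B, H}; {E, G}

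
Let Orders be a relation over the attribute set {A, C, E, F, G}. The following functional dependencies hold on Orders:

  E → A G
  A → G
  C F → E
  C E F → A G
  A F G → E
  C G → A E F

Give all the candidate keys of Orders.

Attribute C never appears on the right-hand side of any dependency, so C must belong to every candidate key.
{C}⁺ = {C}, which is not all of the schema, so we must add further attributes.
{A, C}⁺: A→G adds G; CG→AEF adds E, F → {A, C, E, F, G}. Minimal: {C}⁺ = {C}; {A}⁺ = {A, G} — none reach the full schema.
{C, E}⁺: E→AG adds A, G; CG→AEF adds F → {A, C, E, F, G}. Minimal: {E}⁺ = {A, E, G}; {C}⁺ = {C} — none reach the full schema.
{C, F}⁺: CF→E adds E; CEF→AG adds A, G → {A, C, E, F, G}. Minimal: {F}⁺ = {F}; {C}⁺ = {C} — none reach the full schema.
{C, G}⁺: CG→AEF adds A, E, F → {A, C, E, F, G}. Minimal: {G}⁺ = {G}; {C}⁺ = {C} — none reach the full schema.

(A, C), (C, E), (C, F), (C, G)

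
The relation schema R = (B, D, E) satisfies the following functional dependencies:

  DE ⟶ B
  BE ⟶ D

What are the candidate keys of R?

{B, E}; {D, E}

Attribute E never appears on the right-hand side of any dependency, so E must belong to every candidate key.
{E}⁺ = {E}, which is not all of the schema, so we must add further attributes.
{B, E}⁺: BE→D adds D → {B, D, E}.
{D, E}⁺: DE→B adds B → {B, D, E}.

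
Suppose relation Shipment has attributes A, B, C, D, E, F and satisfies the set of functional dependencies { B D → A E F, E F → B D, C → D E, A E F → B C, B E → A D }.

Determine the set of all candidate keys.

{B, C}⁺: C→DE adds D, E; BE→AD adds A; BD→AEF adds F → {A, B, C, D, E, F}.
{B, D}⁺: BD→AEF adds A, E, F; AEF→BC adds C → {A, B, C, D, E, F}.
{B, E}⁺: BE→AD adds A, D; BD→AEF adds F; AEF→BC adds C → {A, B, C, D, E, F}.
{C, F}⁺: C→DE adds D, E; EF→BD adds B; BE→AD adds A → {A, B, C, D, E, F}.
{E, F}⁺: EF→BD adds B, D; BE→AD adds A; AEF→BC adds C → {A, B, C, D, E, F}.
Any other superkey contains one of these as a subset, so there are no further candidate keys.

(B, C), (B, D), (B, E), (C, F), (E, F)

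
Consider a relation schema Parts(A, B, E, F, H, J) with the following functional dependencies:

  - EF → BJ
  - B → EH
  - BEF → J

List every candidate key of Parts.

(A, B, F), (A, E, F)

Attributes A, F never appear on any right-hand side, so every candidate key must contain {A, F}.
{A, F}⁺ = {A, F}, which is not all of the schema, so we must add further attributes.
{A, B, F}⁺: B→EH adds E, H; BEF→J adds J → {A, B, E, F, H, J}. Minimal: {B, F}⁺ = {B, E, F, H, J}; {A, F}⁺ = {A, F}; {A, B}⁺ = {A, B, E, H} — none reach the full schema.
{A, E, F}⁺: EF→BJ adds B, J; B→EH adds H → {A, B, E, F, H, J}. Minimal: {E, F}⁺ = {B, E, F, H, J}; {A, F}⁺ = {A, F}; {A, E}⁺ = {A, E} — none reach the full schema.
Any other superkey contains one of these as a subset, so there are no further candidate keys.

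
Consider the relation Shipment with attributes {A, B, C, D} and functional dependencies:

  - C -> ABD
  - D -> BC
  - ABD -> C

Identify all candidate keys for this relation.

{C}, {D}

{C}⁺: C→ABD adds A, B, D → {A, B, C, D}.
{D}⁺: D→BC adds B, C; C→ABD adds A → {A, B, C, D}.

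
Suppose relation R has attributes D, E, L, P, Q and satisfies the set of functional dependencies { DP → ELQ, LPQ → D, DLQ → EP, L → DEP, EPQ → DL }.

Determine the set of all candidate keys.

{L}, {D, P}, {E, P, Q}

{L}⁺: L→DEP adds D, E, P; DP→ELQ adds Q → {D, E, L, P, Q}.
{D, P}⁺: DP→ELQ adds E, L, Q → {D, E, L, P, Q}. Minimal: {P}⁺ = {P}; {D}⁺ = {D} — none reach the full schema.
{E, P, Q}⁺: EPQ→DL adds D, L → {D, E, L, P, Q}. Minimal: {P, Q}⁺ = {P, Q}; {E, Q}⁺ = {E, Q}; {E, P}⁺ = {E, P} — none reach the full schema.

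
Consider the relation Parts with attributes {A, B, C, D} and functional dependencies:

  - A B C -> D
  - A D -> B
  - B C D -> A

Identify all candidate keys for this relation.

Attribute C never appears on the right-hand side of any dependency, so C must belong to every candidate key.
{C}⁺ = {C}, which is not all of the schema, so we must add further attributes.
{A, B, C}⁺: ABC→D adds D → {A, B, C, D}. Minimal: {B, C}⁺ = {B, C}; {A, C}⁺ = {A, C}; {A, B}⁺ = {A, B} — none reach the full schema.
{A, C, D}⁺: AD→B adds B → {A, B, C, D}. Minimal: {C, D}⁺ = {C, D}; {A, D}⁺ = {A, B, D}; {A, C}⁺ = {A, C} — none reach the full schema.
{B, C, D}⁺: BCD→A adds A → {A, B, C, D}. Minimal: {C, D}⁺ = {C, D}; {B, D}⁺ = {B, D}; {B, C}⁺ = {B, C} — none reach the full schema.
Any other superkey contains one of these as a subset, so there are no further candidate keys.

{A, B, C}; {A, C, D}; {B, C, D}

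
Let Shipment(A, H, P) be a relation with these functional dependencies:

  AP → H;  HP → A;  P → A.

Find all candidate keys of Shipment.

{P}⁺: P→A adds A; AP→H adds H → {A, H, P}.

{P}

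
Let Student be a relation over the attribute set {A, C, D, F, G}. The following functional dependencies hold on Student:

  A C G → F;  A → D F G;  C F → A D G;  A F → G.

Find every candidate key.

Attribute C never appears on the right-hand side of any dependency, so C must belong to every candidate key.
{C}⁺ = {C}, which is not all of the schema, so we must add further attributes.
{A, C}⁺: A→DFG adds D, F, G → {A, C, D, F, G}. Minimal: {C}⁺ = {C}; {A}⁺ = {A, D, F, G} — none reach the full schema.
{C, F}⁺: CF→ADG adds A, D, G → {A, C, D, F, G}. Minimal: {F}⁺ = {F}; {C}⁺ = {C} — none reach the full schema.
Any other superkey contains one of these as a subset, so there are no further candidate keys.

{A, C}, {C, F}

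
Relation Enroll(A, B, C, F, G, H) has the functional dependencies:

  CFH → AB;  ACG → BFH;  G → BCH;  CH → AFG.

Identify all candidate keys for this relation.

{G}⁺: G→BCH adds B, C, H; CH→AFG adds A, F → {A, B, C, F, G, H}.
{C, H}⁺: CH→AFG adds A, F, G; CFH→AB adds B → {A, B, C, F, G, H}. Minimal: {H}⁺ = {H}; {C}⁺ = {C} — none reach the full schema.

G; CH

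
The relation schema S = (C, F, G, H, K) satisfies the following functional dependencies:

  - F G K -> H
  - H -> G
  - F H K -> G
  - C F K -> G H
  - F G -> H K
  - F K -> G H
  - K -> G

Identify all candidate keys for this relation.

Attributes C, F never appear on any right-hand side, so every candidate key must contain {C, F}.
{C, F}⁺ = {C, F}, which is not all of the schema, so we must add further attributes.
{C, F, G}⁺: FG→HK adds H, K → {C, F, G, H, K}.
{C, F, H}⁺: H→G adds G; FG→HK adds K → {C, F, G, H, K}.
{C, F, K}⁺: CFK→GH adds G, H → {C, F, G, H, K}.
Any other superkey contains one of these as a subset, so there are no further candidate keys.

{C, F, G}, {C, F, H}, {C, F, K}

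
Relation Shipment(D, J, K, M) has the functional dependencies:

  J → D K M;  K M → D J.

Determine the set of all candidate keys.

{J}⁺: J→DKM adds D, K, M → {D, J, K, M}.
{K, M}⁺: KM→DJ adds D, J → {D, J, K, M}. Minimal: {M}⁺ = {M}; {K}⁺ = {K} — none reach the full schema.
Any other superkey contains one of these as a subset, so there are no further candidate keys.

(J); (K, M)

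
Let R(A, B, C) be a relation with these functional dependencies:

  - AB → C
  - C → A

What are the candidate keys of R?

Attribute B never appears on the right-hand side of any dependency, so B must belong to every candidate key.
{B}⁺ = {B}, which is not all of the schema, so we must add further attributes.
{A, B}⁺: AB→C adds C → {A, B, C}. Minimal: {B}⁺ = {B}; {A}⁺ = {A} — none reach the full schema.
{B, C}⁺: C→A adds A → {A, B, C}. Minimal: {C}⁺ = {A, C}; {B}⁺ = {B} — none reach the full schema.
Any other superkey contains one of these as a subset, so there are no further candidate keys.

(A, B), (B, C)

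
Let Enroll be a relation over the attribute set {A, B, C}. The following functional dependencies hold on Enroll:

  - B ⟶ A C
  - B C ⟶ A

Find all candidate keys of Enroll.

B

{B}⁺: B→AC adds A, C → {A, B, C}.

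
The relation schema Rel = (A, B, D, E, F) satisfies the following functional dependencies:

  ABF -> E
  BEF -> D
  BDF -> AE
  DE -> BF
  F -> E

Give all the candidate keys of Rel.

{B, F}⁺: F→E adds E; BEF→D adds D; BDF→AE adds A → {A, B, D, E, F}. Minimal: {F}⁺ = {E, F}; {B}⁺ = {B} — none reach the full schema.
{D, E}⁺: DE→BF adds B, F; BDF→AE adds A → {A, B, D, E, F}. Minimal: {E}⁺ = {E}; {D}⁺ = {D} — none reach the full schema.
{D, F}⁺: F→E adds E; DE→BF adds B; BDF→AE adds A → {A, B, D, E, F}. Minimal: {F}⁺ = {E, F}; {D}⁺ = {D} — none reach the full schema.

BF, DE, DF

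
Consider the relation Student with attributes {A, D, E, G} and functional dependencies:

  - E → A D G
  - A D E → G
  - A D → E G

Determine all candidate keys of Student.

(E), (A, D)

{E}⁺: E→ADG adds A, D, G → {A, D, E, G}.
{A, D}⁺: AD→EG adds E, G → {A, D, E, G}. Minimal: {D}⁺ = {D}; {A}⁺ = {A} — none reach the full schema.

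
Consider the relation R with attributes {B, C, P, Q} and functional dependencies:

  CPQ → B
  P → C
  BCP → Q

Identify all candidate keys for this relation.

Attribute P never appears on the right-hand side of any dependency, so P must belong to every candidate key.
{P}⁺ = {C, P}, which is not all of the schema, so we must add further attributes.
{B, P}⁺: P→C adds C; BCP→Q adds Q → {B, C, P, Q}. Minimal: {P}⁺ = {C, P}; {B}⁺ = {B} — none reach the full schema.
{P, Q}⁺: P→C adds C; CPQ→B adds B → {B, C, P, Q}. Minimal: {Q}⁺ = {Q}; {P}⁺ = {C, P} — none reach the full schema.

(B, P), (P, Q)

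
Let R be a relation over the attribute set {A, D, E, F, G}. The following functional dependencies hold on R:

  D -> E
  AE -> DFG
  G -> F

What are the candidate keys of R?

AD, AE

Attribute A never appears on the right-hand side of any dependency, so A must belong to every candidate key.
{A}⁺ = {A}, which is not all of the schema, so we must add further attributes.
{A, D}⁺: D→E adds E; AE→DFG adds F, G → {A, D, E, F, G}. Minimal: {D}⁺ = {D, E}; {A}⁺ = {A} — none reach the full schema.
{A, E}⁺: AE→DFG adds D, F, G → {A, D, E, F, G}. Minimal: {E}⁺ = {E}; {A}⁺ = {A} — none reach the full schema.
Any other superkey contains one of these as a subset, so there are no further candidate keys.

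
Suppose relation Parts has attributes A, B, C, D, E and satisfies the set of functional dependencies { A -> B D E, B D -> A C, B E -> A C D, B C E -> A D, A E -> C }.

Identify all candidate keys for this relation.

{A}⁺: A→BDE adds B, D, E; BD→AC adds C → {A, B, C, D, E}.
{B, D}⁺: BD→AC adds A, C; A→BDE adds E → {A, B, C, D, E}. Minimal: {D}⁺ = {D}; {B}⁺ = {B} — none reach the full schema.
{B, E}⁺: BE→ACD adds A, C, D → {A, B, C, D, E}. Minimal: {E}⁺ = {E}; {B}⁺ = {B} — none reach the full schema.
Any other superkey contains one of these as a subset, so there are no further candidate keys.

A, BD, BE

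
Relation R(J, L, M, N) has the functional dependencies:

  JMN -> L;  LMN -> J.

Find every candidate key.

{J, M, N}⁺: JMN→L adds L → {J, L, M, N}. Minimal: {M, N}⁺ = {M, N}; {J, N}⁺ = {J, N}; {J, M}⁺ = {J, M} — none reach the full schema.
{L, M, N}⁺: LMN→J adds J → {J, L, M, N}. Minimal: {M, N}⁺ = {M, N}; {L, N}⁺ = {L, N}; {L, M}⁺ = {L, M} — none reach the full schema.
Any other superkey contains one of these as a subset, so there are no further candidate keys.

JMN, LMN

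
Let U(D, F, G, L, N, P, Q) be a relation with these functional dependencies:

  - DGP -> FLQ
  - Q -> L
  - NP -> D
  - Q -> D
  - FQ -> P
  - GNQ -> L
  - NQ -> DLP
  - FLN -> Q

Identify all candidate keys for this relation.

{G, N, P}⁺: NP→D adds D; DGP→FLQ adds F, L, Q → {D, F, G, L, N, P, Q}.
{G, N, Q}⁺: Q→L adds L; Q→D adds D; NQ→DLP adds P; DGP→FLQ adds F → {D, F, G, L, N, P, Q}.
{F, G, L, N}⁺: FLN→Q adds Q; Q→D adds D; FQ→P adds P → {D, F, G, L, N, P, Q}.

{G, N, P}; {G, N, Q}; {F, G, L, N}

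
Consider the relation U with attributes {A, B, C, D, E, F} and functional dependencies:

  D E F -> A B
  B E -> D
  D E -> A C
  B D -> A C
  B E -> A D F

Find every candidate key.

Attribute E never appears on the right-hand side of any dependency, so E must belong to every candidate key.
{E}⁺ = {E}, which is not all of the schema, so we must add further attributes.
{B, E}⁺: BE→D adds D; DE→AC adds A, C; BE→ADF adds F → {A, B, C, D, E, F}. Minimal: {E}⁺ = {E}; {B}⁺ = {B} — none reach the full schema.
{D, E, F}⁺: DEF→AB adds A, B; DE→AC adds C → {A, B, C, D, E, F}. Minimal: {E, F}⁺ = {E, F}; {D, F}⁺ = {D, F}; {D, E}⁺ = {A, C, D, E} — none reach the full schema.
Any other superkey contains one of these as a subset, so there are no further candidate keys.

(B, E); (D, E, F)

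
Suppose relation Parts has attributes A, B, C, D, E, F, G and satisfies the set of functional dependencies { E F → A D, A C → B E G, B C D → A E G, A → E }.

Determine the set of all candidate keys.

(A, C, F), (C, E, F), (B, C, D, F)

Attributes C, F never appear on any right-hand side, so every candidate key must contain {C, F}.
{C, F}⁺ = {C, F}, which is not all of the schema, so we must add further attributes.
{A, C, F}⁺: AC→BEG adds B, E, G; EF→AD adds D → {A, B, C, D, E, F, G}.
{C, E, F}⁺: EF→AD adds A, D; AC→BEG adds B, G → {A, B, C, D, E, F, G}.
{B, C, D, F}⁺: BCD→AEG adds A, E, G → {A, B, C, D, E, F, G}.
Any other superkey contains one of these as a subset, so there are no further candidate keys.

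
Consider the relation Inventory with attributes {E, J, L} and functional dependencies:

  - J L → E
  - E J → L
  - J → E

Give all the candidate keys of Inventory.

{J}⁺: J→E adds E; EJ→L adds L → {E, J, L}.
No other minimal superkey exists.

{J}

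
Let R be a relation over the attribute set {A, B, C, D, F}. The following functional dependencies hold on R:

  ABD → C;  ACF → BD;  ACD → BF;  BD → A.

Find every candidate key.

{B, D}⁺: BD→A adds A; ABD→C adds C; ACD→BF adds F → {A, B, C, D, F}.
{A, C, D}⁺: ACD→BF adds B, F → {A, B, C, D, F}.
{A, C, F}⁺: ACF→BD adds B, D → {A, B, C, D, F}.

{B, D}, {A, C, D}, {A, C, F}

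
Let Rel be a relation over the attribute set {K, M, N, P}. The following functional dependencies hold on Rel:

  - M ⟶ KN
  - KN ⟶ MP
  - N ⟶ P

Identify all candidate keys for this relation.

{M}⁺: M→KN adds K, N; KN→MP adds P → {K, M, N, P}.
{K, N}⁺: KN→MP adds M, P → {K, M, N, P}.

{M}, {K, N}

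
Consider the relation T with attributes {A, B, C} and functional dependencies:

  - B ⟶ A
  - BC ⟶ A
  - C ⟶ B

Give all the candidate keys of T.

(C)

Attribute C never appears on the right-hand side of any dependency, so C must belong to every candidate key.
{C}⁺ = {A, B, C}, which is all of the schema, so {C} is the only candidate key.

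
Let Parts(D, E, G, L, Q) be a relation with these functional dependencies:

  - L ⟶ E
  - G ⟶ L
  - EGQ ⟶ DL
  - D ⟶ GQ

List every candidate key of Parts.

D, GQ

{D}⁺: D→GQ adds G, Q; G→L adds L; L→E adds E → {D, E, G, L, Q}.
{G, Q}⁺: G→L adds L; L→E adds E; EGQ→DL adds D → {D, E, G, L, Q}.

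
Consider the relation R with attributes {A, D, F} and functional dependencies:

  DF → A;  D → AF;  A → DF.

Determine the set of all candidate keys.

A, D

{A}⁺: A→DF adds D, F → {A, D, F}.
{D}⁺: D→AF adds A, F → {A, D, F}.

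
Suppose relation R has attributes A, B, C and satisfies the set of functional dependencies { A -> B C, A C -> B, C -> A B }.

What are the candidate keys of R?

{A}⁺: A→BC adds B, C → {A, B, C}.
{C}⁺: C→AB adds A, B → {A, B, C}.

A, C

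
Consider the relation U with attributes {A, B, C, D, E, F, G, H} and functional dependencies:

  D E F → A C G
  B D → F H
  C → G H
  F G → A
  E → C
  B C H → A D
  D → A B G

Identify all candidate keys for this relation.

(B, E), (D, E)

Attribute E never appears on the right-hand side of any dependency, so E must belong to every candidate key.
{E}⁺ = {C, E, G, H}, which is not all of the schema, so we must add further attributes.
{B, E}⁺: E→C adds C; C→GH adds G, H; BCH→AD adds A, D; BD→FH adds F → {A, B, C, D, E, F, G, H}.
{D, E}⁺: E→C adds C; D→ABG adds A, B, G; BD→FH adds F, H → {A, B, C, D, E, F, G, H}.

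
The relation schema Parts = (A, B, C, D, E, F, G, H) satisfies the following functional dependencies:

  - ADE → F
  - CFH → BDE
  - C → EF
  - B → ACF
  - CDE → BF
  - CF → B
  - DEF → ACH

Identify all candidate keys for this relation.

{B, D, G}⁺: B→ACF adds A, C, F; C→EF adds E; DEF→ACH adds H → {A, B, C, D, E, F, G, H}. Minimal: {D, G}⁺ = {D, G}; {B, G}⁺ = {A, B, C, E, F, G}; {B, D}⁺ = {A, B, C, D, E, F, H} — none reach the full schema.
{B, G, H}⁺: B→ACF adds A, C, F; CFH→BDE adds D, E → {A, B, C, D, E, F, G, H}. Minimal: {G, H}⁺ = {G, H}; {B, H}⁺ = {A, B, C, D, E, F, H}; {B, G}⁺ = {A, B, C, E, F, G} — none reach the full schema.
{C, D, G}⁺: C→EF adds E, F; CDE→BF adds B; DEF→ACH adds A, H → {A, B, C, D, E, F, G, H}. Minimal: {D, G}⁺ = {D, G}; {C, G}⁺ = {A, B, C, E, F, G}; {C, D}⁺ = {A, B, C, D, E, F, H} — none reach the full schema.
{C, G, H}⁺: C→EF adds E, F; CF→B adds B; CFH→BDE adds D; B→ACF adds A → {A, B, C, D, E, F, G, H}. Minimal: {G, H}⁺ = {G, H}; {C, H}⁺ = {A, B, C, D, E, F, H}; {C, G}⁺ = {A, B, C, E, F, G} — none reach the full schema.
{A, D, E, G}⁺: ADE→F adds F; DEF→ACH adds C, H; CFH→BDE adds B → {A, B, C, D, E, F, G, H}. Minimal: {D, E, G}⁺ = {D, E, G}; {A, E, G}⁺ = {A, E, G}; {A, D, G}⁺ = {A, D, G}; … — none reach the full schema.
{D, E, F, G}⁺: DEF→ACH adds A, C, H; CFH→BDE adds B → {A, B, C, D, E, F, G, H}. Minimal: {E, F, G}⁺ = {E, F, G}; {D, F, G}⁺ = {D, F, G}; {D, E, G}⁺ = {D, E, G}; … — none reach the full schema.
Any other superkey contains one of these as a subset, so there are no further candidate keys.

{B, D, G}; {B, G, H}; {C, D, G}; {C, G, H}; {A, D, E, G}; {D, E, F, G}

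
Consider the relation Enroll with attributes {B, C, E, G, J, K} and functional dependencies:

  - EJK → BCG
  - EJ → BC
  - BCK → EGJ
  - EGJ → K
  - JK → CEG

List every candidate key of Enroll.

JK, BCK, EGJ

{J, K}⁺: JK→CEG adds C, E, G; EJK→BCG adds B → {B, C, E, G, J, K}.
{B, C, K}⁺: BCK→EGJ adds E, G, J → {B, C, E, G, J, K}.
{E, G, J}⁺: EJ→BC adds B, C; EGJ→K adds K → {B, C, E, G, J, K}.
Any other superkey contains one of these as a subset, so there are no further candidate keys.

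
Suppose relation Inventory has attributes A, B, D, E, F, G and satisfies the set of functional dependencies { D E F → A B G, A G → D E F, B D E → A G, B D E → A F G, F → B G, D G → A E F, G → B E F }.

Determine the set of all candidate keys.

{A, F}⁺: F→BG adds B, G; G→BEF adds E; AG→DEF adds D → {A, B, D, E, F, G}. Minimal: {F}⁺ = {B, E, F, G}; {A}⁺ = {A} — none reach the full schema.
{A, G}⁺: AG→DEF adds D, E, F; F→BG adds B → {A, B, D, E, F, G}. Minimal: {G}⁺ = {B, E, F, G}; {A}⁺ = {A} — none reach the full schema.
{D, F}⁺: F→BG adds B, G; DG→AEF adds A, E → {A, B, D, E, F, G}. Minimal: {F}⁺ = {B, E, F, G}; {D}⁺ = {D} — none reach the full schema.
{D, G}⁺: DG→AEF adds A, E, F; G→BEF adds B → {A, B, D, E, F, G}. Minimal: {G}⁺ = {B, E, F, G}; {D}⁺ = {D} — none reach the full schema.
{B, D, E}⁺: BDE→AG adds A, G; BDE→AFG adds F → {A, B, D, E, F, G}. Minimal: {D, E}⁺ = {D, E}; {B, E}⁺ = {B, E}; {B, D}⁺ = {B, D} — none reach the full schema.

(A, F), (A, G), (D, F), (D, G), (B, D, E)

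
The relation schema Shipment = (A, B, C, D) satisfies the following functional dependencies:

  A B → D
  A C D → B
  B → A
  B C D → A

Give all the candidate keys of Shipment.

{B, C}; {A, C, D}

Attribute C never appears on the right-hand side of any dependency, so C must belong to every candidate key.
{C}⁺ = {C}, which is not all of the schema, so we must add further attributes.
{B, C}⁺: B→A adds A; AB→D adds D → {A, B, C, D}. Minimal: {C}⁺ = {C}; {B}⁺ = {A, B, D} — none reach the full schema.
{A, C, D}⁺: ACD→B adds B → {A, B, C, D}. Minimal: {C, D}⁺ = {C, D}; {A, D}⁺ = {A, D}; {A, C}⁺ = {A, C} — none reach the full schema.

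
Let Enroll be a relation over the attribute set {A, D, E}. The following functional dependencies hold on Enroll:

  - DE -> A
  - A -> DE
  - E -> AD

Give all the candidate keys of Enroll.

(A); (E)

{A}⁺: A→DE adds D, E → {A, D, E}.
{E}⁺: E→AD adds A, D → {A, D, E}.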